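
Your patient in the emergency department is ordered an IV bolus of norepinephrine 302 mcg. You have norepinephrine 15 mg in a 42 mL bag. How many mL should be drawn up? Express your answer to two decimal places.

Concentration = 15 mg ÷ 42 mL = 0.3571429 mg/mL = 357.1429 mcg/mL
Volume = 302 mcg ÷ 357.1429 mcg/mL = 0.8456 mL

0.85 mL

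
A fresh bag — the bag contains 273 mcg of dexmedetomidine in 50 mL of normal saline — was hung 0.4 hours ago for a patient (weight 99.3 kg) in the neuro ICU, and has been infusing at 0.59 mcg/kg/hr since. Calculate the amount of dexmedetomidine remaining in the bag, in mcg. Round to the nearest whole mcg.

250 mcg

Dose = 0.59 mcg/kg/hr × 99.3 kg = 58.587 mcg/hr
Concentration = 273 mcg ÷ 50 mL = 5.46 mcg/mL
Rate = 58.587 mcg/hr ÷ 5.46 mcg/mL = 10.73022 mL/hr
Volume infused = 10.73022 mL/hr × 0.4 hr = 4.292088 mL
Volume remaining = 50 − 4.292088 = 45.70791 mL
Drug remaining = 45.70791 mL × 5.46 mcg/mL = 249.5652 mcg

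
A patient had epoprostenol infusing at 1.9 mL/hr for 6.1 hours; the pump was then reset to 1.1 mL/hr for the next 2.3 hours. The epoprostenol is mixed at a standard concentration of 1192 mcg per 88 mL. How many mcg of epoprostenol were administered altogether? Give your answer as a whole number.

Concentration = 1192 mcg ÷ 88 mL = 13.54545 mcg/mL
Stage 1: 1.9 mL/hr × 6.1 hr = 11.59 mL → 11.59 mL × 13.54545 mcg/mL = 156.9918 mcg
Stage 2: 1.1 mL/hr × 2.3 hr = 2.53 mL → 2.53 mL × 13.54545 mcg/mL = 34.27 mcg
Total = 156.9918 + 34.27 = 191.2618 mcg

191 mcg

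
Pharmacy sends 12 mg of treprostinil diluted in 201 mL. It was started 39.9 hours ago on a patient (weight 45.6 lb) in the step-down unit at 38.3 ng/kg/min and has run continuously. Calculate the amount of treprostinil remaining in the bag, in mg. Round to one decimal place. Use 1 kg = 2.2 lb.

10.1 mg

Weight = 45.6 lb ÷ 2.2 lb/kg = 20.72727 kg
Dose = 38.3 ng/kg/min × 20.72727 kg = 793.8545 ng/min
793.8545 ng/min × 60 min/hr = 47631.27 ng/hr
Concentration = 12 mg ÷ 201 mL = 0.05970149 mg/mL = 59701.49 ng/mL
Rate = 47631.27 ng/hr ÷ 59701.49 ng/mL = 0.7978238 mL/hr
Volume infused = 0.7978238 mL/hr × 39.9 hr = 31.83317 mL
Volume remaining = 201 − 31.83317 = 169.1668 mL
Drug remaining = 169.1668 mL × 59701.49 ng/mL = 10099512 ng = 10.09951 mg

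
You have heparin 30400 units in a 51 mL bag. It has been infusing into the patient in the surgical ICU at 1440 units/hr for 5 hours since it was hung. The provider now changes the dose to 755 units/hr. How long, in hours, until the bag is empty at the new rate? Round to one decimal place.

Initial rate:
Concentration = 30400 units ÷ 51 mL = 596.0784 units/mL
Rate = 1440 units/hr ÷ 596.0784 units/mL = 2.415789 mL/hr
Volume infused so far = 2.415789 mL/hr × 5 hr = 12.07895 mL
Volume remaining = 51 − 12.07895 = 38.92105 mL
New rate:
Rate = 755 units/hr ÷ 596.0784 units/mL = 1.266612 mL/hr
Time remaining = 38.92105 mL ÷ 1.266612 mL/hr = 30.72848 hr

30.7 hours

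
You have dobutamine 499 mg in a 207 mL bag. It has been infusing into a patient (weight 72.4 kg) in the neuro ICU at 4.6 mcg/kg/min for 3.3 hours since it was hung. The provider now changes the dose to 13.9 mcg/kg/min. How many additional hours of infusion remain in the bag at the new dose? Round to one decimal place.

7.2 hours

Initial rate:
Dose = 4.6 mcg/kg/min × 72.4 kg = 333.04 mcg/min
333.04 mcg/min × 60 min/hr = 19982.4 mcg/hr
Concentration = 499 mg ÷ 207 mL = 2.410628 mg/mL = 2410.628 mcg/mL
Rate = 19982.4 mcg/hr ÷ 2410.628 mcg/mL = 8.289292 mL/hr
Volume infused so far = 8.289292 mL/hr × 3.3 hr = 27.35466 mL
Volume remaining = 207 − 27.35466 = 179.6453 mL
New rate:
Dose = 13.9 mcg/kg/min × 72.4 kg = 1006.36 mcg/min
1006.36 mcg/min × 60 min/hr = 60381.6 mcg/hr
Rate = 60381.6 mcg/hr ÷ 2410.628 mcg/mL = 25.04808 mL/hr
Time remaining = 179.6453 mL ÷ 25.04808 mL/hr = 7.172021 hr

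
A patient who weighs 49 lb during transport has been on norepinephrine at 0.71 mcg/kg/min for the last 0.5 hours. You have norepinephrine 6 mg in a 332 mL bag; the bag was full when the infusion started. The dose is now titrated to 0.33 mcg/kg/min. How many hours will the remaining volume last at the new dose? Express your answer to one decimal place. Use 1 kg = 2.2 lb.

Initial rate:
Weight = 49 lb ÷ 2.2 lb/kg = 22.27273 kg
Dose = 0.71 mcg/kg/min × 22.27273 kg = 15.81364 mcg/min
15.81364 mcg/min × 60 min/hr = 948.8182 mcg/hr
Concentration = 6 mg ÷ 332 mL = 0.01807229 mg/mL = 18.07229 mcg/mL
Rate = 948.8182 mcg/hr ÷ 18.07229 mcg/mL = 52.50127 mL/hr
Volume infused so far = 52.50127 mL/hr × 0.5 hr = 26.25064 mL
Volume remaining = 332 − 26.25064 = 305.7494 mL
New rate:
Dose = 0.33 mcg/kg/min × 22.27273 kg = 7.35 mcg/min
7.35 mcg/min × 60 min/hr = 441 mcg/hr
Rate = 441 mcg/hr ÷ 18.07229 mcg/mL = 24.402 mL/hr
Time remaining = 305.7494 mL ÷ 24.402 mL/hr = 12.52968 hr

12.5 hours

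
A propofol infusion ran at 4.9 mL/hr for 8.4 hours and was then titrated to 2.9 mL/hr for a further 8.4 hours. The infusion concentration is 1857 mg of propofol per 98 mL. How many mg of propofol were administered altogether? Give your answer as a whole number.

1242 mg

Concentration = 1857 mg ÷ 98 mL = 18.94898 mg/mL
Stage 1: 4.9 mL/hr × 8.4 hr = 41.16 mL → 41.16 mL × 18.94898 mg/mL = 779.94 mg
Stage 2: 2.9 mL/hr × 8.4 hr = 24.36 mL → 24.36 mL × 18.94898 mg/mL = 461.5971 mg
Total = 779.94 + 461.5971 = 1241.537 mg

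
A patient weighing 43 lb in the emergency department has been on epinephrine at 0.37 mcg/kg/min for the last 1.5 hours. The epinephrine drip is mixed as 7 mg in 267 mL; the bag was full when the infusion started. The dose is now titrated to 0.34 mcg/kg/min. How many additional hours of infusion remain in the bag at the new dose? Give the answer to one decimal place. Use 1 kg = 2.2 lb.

15.9 hours

Initial rate:
Weight = 43 lb ÷ 2.2 lb/kg = 19.54545 kg
Dose = 0.37 mcg/kg/min × 19.54545 kg = 7.231818 mcg/min
7.231818 mcg/min × 60 min/hr = 433.9091 mcg/hr
Concentration = 7 mg ÷ 267 mL = 0.02621723 mg/mL = 26.21723 mcg/mL
Rate = 433.9091 mcg/hr ÷ 26.21723 mcg/mL = 16.55053 mL/hr
Volume infused so far = 16.55053 mL/hr × 1.5 hr = 24.8258 mL
Volume remaining = 267 − 24.8258 = 242.1742 mL
New rate:
Dose = 0.34 mcg/kg/min × 19.54545 kg = 6.645455 mcg/min
6.645455 mcg/min × 60 min/hr = 398.7273 mcg/hr
Rate = 398.7273 mcg/hr ÷ 26.21723 mcg/mL = 15.2086 mL/hr
Time remaining = 242.1742 mL ÷ 15.2086 mL/hr = 15.92351 hr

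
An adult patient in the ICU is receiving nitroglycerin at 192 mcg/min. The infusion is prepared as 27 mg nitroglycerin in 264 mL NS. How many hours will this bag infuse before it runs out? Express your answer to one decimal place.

192 mcg/min × 60 min/hr = 11520 mcg/hr
Concentration = 27 mg ÷ 264 mL = 0.1022727 mg/mL = 102.2727 mcg/mL
Rate = 11520 mcg/hr ÷ 102.2727 mcg/mL = 112.64 mL/hr
Duration = 264 mL ÷ 112.64 mL/hr = 2.34375 hr

2.3 hours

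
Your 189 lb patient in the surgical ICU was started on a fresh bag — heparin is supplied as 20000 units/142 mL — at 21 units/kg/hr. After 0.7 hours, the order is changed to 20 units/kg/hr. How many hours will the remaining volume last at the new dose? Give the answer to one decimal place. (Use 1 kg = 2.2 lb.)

Initial rate:
Weight = 189 lb ÷ 2.2 lb/kg = 85.90909 kg
Dose = 21 units/kg/hr × 85.90909 kg = 1804.091 units/hr
Concentration = 20000 units ÷ 142 mL = 140.8451 units/mL
Rate = 1804.091 units/hr ÷ 140.8451 units/mL = 12.80905 mL/hr
Volume infused so far = 12.80905 mL/hr × 0.7 hr = 8.966332 mL
Volume remaining = 142 − 8.966332 = 133.0337 mL
New rate:
Dose = 20 units/kg/hr × 85.90909 kg = 1718.182 units/hr
Rate = 1718.182 units/hr ÷ 140.8451 units/mL = 12.19909 mL/hr
Time remaining = 133.0337 mL ÷ 12.19909 mL/hr = 10.90521 hr

10.9 hours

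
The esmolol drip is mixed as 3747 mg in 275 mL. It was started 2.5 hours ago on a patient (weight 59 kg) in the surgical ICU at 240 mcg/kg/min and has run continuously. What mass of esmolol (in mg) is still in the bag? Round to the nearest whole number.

1623 mg

Dose = 240 mcg/kg/min × 59 kg = 14160 mcg/min
14160 mcg/min × 60 min/hr = 849600 mcg/hr
Concentration = 3747 mg ÷ 275 mL = 13.62545 mg/mL = 13625.45 mcg/mL
Rate = 849600 mcg/hr ÷ 13625.45 mcg/mL = 62.35388 mL/hr
Volume infused = 62.35388 mL/hr × 2.5 hr = 155.8847 mL
Volume remaining = 275 − 155.8847 = 119.1153 mL
Drug remaining = 119.1153 mL × 13625.45 mcg/mL = 1623000 mcg = 1623 mg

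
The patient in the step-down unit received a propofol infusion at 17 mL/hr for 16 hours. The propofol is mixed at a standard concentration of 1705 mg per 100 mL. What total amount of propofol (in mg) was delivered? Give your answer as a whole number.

Concentration = 1705 mg ÷ 100 mL = 17.05 mg/mL
Drug rate = 17 mL/hr × 17.05 mg/mL = 289.85 mg/hr
Total = 289.85 mg/hr × 16 hr = 4637.6 mg

4638 mg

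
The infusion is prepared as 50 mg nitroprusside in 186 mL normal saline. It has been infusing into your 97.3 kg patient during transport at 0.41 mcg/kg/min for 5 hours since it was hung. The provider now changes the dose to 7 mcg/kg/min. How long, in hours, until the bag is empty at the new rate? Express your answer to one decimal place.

0.9 hours

Initial rate:
Dose = 0.41 mcg/kg/min × 97.3 kg = 39.893 mcg/min
39.893 mcg/min × 60 min/hr = 2393.58 mcg/hr
Concentration = 50 mg ÷ 186 mL = 0.2688172 mg/mL = 268.8172 mcg/mL
Rate = 2393.58 mcg/hr ÷ 268.8172 mcg/mL = 8.904118 mL/hr
Volume infused so far = 8.904118 mL/hr × 5 hr = 44.52059 mL
Volume remaining = 186 − 44.52059 = 141.4794 mL
New rate:
Dose = 7 mcg/kg/min × 97.3 kg = 681.1 mcg/min
681.1 mcg/min × 60 min/hr = 40866 mcg/hr
Rate = 40866 mcg/hr ÷ 268.8172 mcg/mL = 152.0215 mL/hr
Time remaining = 141.4794 mL ÷ 152.0215 mL/hr = 0.9306538 hr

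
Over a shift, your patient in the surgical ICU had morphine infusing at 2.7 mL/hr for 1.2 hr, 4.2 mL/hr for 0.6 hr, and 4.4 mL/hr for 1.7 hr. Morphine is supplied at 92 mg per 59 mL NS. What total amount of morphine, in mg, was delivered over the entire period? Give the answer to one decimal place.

Concentration = 92 mg ÷ 59 mL = 1.559322 mg/mL
Stage 1: 2.7 mL/hr × 1.2 hr = 3.24 mL → 3.24 mL × 1.559322 mg/mL = 5.052203 mg
Stage 2: 4.2 mL/hr × 0.6 hr = 2.52 mL → 2.52 mL × 1.559322 mg/mL = 3.929492 mg
Stage 3: 4.4 mL/hr × 1.7 hr = 7.48 mL → 7.48 mL × 1.559322 mg/mL = 11.66373 mg
Total = 5.052203 + 3.929492 + 11.66373 = 20.64542 mg

20.6 mg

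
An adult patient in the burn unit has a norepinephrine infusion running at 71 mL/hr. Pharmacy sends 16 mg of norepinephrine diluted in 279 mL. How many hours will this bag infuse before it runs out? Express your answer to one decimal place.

Duration = 279 mL ÷ 71 mL/hr = 3.929577 hr

3.9 hours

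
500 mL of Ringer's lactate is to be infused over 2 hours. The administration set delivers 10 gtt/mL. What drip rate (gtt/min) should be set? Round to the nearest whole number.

42 gtt/min

500 mL ÷ (2 hr × 60 = 120 min) = 4.166667 mL/min
4.166667 mL/min × 10 gtt/mL = 41.66667 gtt/min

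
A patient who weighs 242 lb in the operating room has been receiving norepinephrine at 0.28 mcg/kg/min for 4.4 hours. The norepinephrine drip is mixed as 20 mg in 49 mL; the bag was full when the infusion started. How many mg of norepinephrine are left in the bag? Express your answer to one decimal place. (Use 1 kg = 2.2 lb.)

Weight = 242 lb ÷ 2.2 lb/kg = 110 kg
Dose = 0.28 mcg/kg/min × 110 kg = 30.8 mcg/min
30.8 mcg/min × 60 min/hr = 1848 mcg/hr
Concentration = 20 mg ÷ 49 mL = 0.4081633 mg/mL = 408.1633 mcg/mL
Rate = 1848 mcg/hr ÷ 408.1633 mcg/mL = 4.5276 mL/hr
Volume infused = 4.5276 mL/hr × 4.4 hr = 19.92144 mL
Volume remaining = 49 − 19.92144 = 29.07856 mL
Drug remaining = 29.07856 mL × 408.1633 mcg/mL = 11868.8 mcg = 11.8688 mg

11.9 mg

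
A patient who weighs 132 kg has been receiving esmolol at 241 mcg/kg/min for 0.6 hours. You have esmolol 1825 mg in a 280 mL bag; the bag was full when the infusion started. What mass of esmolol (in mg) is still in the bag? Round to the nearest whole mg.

Dose = 241 mcg/kg/min × 132 kg = 31812 mcg/min
31812 mcg/min × 60 min/hr = 1908720 mcg/hr
Concentration = 1825 mg ÷ 280 mL = 6.517857 mg/mL = 6517.857 mcg/mL
Rate = 1908720 mcg/hr ÷ 6517.857 mcg/mL = 292.8447 mL/hr
Volume infused = 292.8447 mL/hr × 0.6 hr = 175.7068 mL
Volume remaining = 280 − 175.7068 = 104.2932 mL
Drug remaining = 104.2932 mL × 6517.857 mcg/mL = 679768 mcg = 679.768 mg

680 mg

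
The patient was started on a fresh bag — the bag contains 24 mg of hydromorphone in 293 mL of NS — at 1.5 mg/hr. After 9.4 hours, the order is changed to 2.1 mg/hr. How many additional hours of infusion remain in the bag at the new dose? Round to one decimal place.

Initial rate:
Concentration = 24 mg ÷ 293 mL = 0.08191126 mg/mL
Rate = 1.5 mg/hr ÷ 0.08191126 mg/mL = 18.3125 mL/hr
Volume infused so far = 18.3125 mL/hr × 9.4 hr = 172.1375 mL
Volume remaining = 293 − 172.1375 = 120.8625 mL
New rate:
Rate = 2.1 mg/hr ÷ 0.08191126 mg/mL = 25.6375 mL/hr
Time remaining = 120.8625 mL ÷ 25.6375 mL/hr = 4.714286 hr

4.7 hours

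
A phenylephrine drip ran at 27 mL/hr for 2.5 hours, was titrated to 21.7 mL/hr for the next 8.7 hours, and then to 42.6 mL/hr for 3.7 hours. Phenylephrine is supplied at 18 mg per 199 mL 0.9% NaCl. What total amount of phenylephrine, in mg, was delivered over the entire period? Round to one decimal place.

37.4 mg

Concentration = 18 mg ÷ 199 mL = 0.09045226 mg/mL
Stage 1: 27 mL/hr × 2.5 hr = 67.5 mL → 67.5 mL × 0.09045226 mg/mL = 6.105528 mg
Stage 2: 21.7 mL/hr × 8.7 hr = 188.79 mL → 188.79 mL × 0.09045226 mg/mL = 17.07648 mg
Stage 3: 42.6 mL/hr × 3.7 hr = 157.62 mL → 157.62 mL × 0.09045226 mg/mL = 14.25709 mg
Total = 6.105528 + 17.07648 + 14.25709 = 37.4391 mg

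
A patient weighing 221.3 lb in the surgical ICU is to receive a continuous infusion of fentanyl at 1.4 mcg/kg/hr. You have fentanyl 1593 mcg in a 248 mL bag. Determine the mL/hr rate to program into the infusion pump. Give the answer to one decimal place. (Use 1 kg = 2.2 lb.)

Weight = 221.3 lb ÷ 2.2 lb/kg = 100.5909 kg
Dose = 1.4 mcg/kg/hr × 100.5909 kg = 140.8273 mcg/hr
Concentration = 1593 mcg ÷ 248 mL = 6.423387 mcg/mL
Rate = 140.8273 mcg/hr ÷ 6.423387 mcg/mL = 21.92415 mL/hr

21.9 mL/hr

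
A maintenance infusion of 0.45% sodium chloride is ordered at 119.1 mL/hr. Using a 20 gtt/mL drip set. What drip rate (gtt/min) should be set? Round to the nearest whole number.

40 gtt/min

119.1 mL/hr ÷ 60 min/hr = 1.985 mL/min
1.985 mL/min × 20 gtt/mL = 39.7 gtt/min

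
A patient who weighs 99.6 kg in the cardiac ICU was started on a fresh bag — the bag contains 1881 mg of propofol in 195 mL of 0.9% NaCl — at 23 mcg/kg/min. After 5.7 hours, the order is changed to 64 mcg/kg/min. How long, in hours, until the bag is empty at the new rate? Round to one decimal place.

Initial rate:
Dose = 23 mcg/kg/min × 99.6 kg = 2290.8 mcg/min
2290.8 mcg/min × 60 min/hr = 137448 mcg/hr
Concentration = 1881 mg ÷ 195 mL = 9.646154 mg/mL = 9646.154 mcg/mL
Rate = 137448 mcg/hr ÷ 9646.154 mcg/mL = 14.249 mL/hr
Volume infused so far = 14.249 mL/hr × 5.7 hr = 81.21927 mL
Volume remaining = 195 − 81.21927 = 113.7807 mL
New rate:
Dose = 64 mcg/kg/min × 99.6 kg = 6374.4 mcg/min
6374.4 mcg/min × 60 min/hr = 382464 mcg/hr
Rate = 382464 mcg/hr ÷ 9646.154 mcg/mL = 39.64938 mL/hr
Time remaining = 113.7807 mL ÷ 39.64938 mL/hr = 2.869672 hr

2.9 hours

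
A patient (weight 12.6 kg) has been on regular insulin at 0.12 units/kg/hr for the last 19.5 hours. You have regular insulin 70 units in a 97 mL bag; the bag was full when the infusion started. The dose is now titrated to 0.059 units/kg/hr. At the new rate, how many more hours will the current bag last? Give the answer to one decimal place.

54.5 hours

Initial rate:
Dose = 0.12 units/kg/hr × 12.6 kg = 1.512 units/hr
Concentration = 70 units ÷ 97 mL = 0.7216495 units/mL
Rate = 1.512 units/hr ÷ 0.7216495 units/mL = 2.0952 mL/hr
Volume infused so far = 2.0952 mL/hr × 19.5 hr = 40.8564 mL
Volume remaining = 97 − 40.8564 = 56.1436 mL
New rate:
Dose = 0.059 units/kg/hr × 12.6 kg = 0.7434 units/hr
Rate = 0.7434 units/hr ÷ 0.7216495 units/mL = 1.03014 mL/hr
Time remaining = 56.1436 mL ÷ 1.03014 mL/hr = 54.50094 hr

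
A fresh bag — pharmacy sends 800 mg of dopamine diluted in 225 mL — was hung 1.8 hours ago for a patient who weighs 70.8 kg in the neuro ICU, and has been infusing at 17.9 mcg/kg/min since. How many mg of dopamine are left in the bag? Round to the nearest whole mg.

663 mg

Dose = 17.9 mcg/kg/min × 70.8 kg = 1267.32 mcg/min
1267.32 mcg/min × 60 min/hr = 76039.2 mcg/hr
Concentration = 800 mg ÷ 225 mL = 3.555556 mg/mL = 3555.556 mcg/mL
Rate = 76039.2 mcg/hr ÷ 3555.556 mcg/mL = 21.38603 mL/hr
Volume infused = 21.38603 mL/hr × 1.8 hr = 38.49484 mL
Volume remaining = 225 − 38.49484 = 186.5052 mL
Drug remaining = 186.5052 mL × 3555.556 mcg/mL = 663129.4 mcg = 663.1294 mg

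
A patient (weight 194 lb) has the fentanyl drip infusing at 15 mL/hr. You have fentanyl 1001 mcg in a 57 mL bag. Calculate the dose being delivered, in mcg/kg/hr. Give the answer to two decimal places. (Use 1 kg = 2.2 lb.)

Weight = 194 lb ÷ 2.2 lb/kg = 88.18182 kg
Concentration = 1001 mcg ÷ 57 mL = 17.5614 mcg/mL
Drug rate = 15 mL/hr × 17.5614 mcg/mL = 263.4211 mcg/hr
263.4211 mcg/hr ÷ 88.18182 kg = 2.987249 mcg/kg/hr

2.99 mcg/kg/hr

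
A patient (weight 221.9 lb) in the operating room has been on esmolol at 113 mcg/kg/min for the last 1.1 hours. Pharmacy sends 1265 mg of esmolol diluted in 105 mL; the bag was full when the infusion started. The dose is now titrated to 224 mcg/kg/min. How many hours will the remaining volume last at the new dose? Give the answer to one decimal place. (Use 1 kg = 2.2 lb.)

Initial rate:
Weight = 221.9 lb ÷ 2.2 lb/kg = 100.8636 kg
Dose = 113 mcg/kg/min × 100.8636 kg = 11397.59 mcg/min
11397.59 mcg/min × 60 min/hr = 683855.5 mcg/hr
Concentration = 1265 mg ÷ 105 mL = 12.04762 mg/mL = 12047.62 mcg/mL
Rate = 683855.5 mcg/hr ÷ 12047.62 mcg/mL = 56.76271 mL/hr
Volume infused so far = 56.76271 mL/hr × 1.1 hr = 62.43898 mL
Volume remaining = 105 − 62.43898 = 42.56102 mL
New rate:
Dose = 224 mcg/kg/min × 100.8636 kg = 22593.45 mcg/min
22593.45 mcg/min × 60 min/hr = 1355607 mcg/hr
Rate = 1355607 mcg/hr ÷ 12047.62 mcg/mL = 112.5208 mL/hr
Time remaining = 42.56102 mL ÷ 112.5208 mL/hr = 0.3782504 hr

0.4 hours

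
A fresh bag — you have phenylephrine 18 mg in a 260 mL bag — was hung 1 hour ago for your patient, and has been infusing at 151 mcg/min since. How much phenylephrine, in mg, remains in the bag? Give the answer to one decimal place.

151 mcg/min × 60 min/hr = 9060 mcg/hr
Concentration = 18 mg ÷ 260 mL = 0.06923077 mg/mL = 69.23077 mcg/mL
Rate = 9060 mcg/hr ÷ 69.23077 mcg/mL = 130.8667 mL/hr
Volume infused = 130.8667 mL/hr × 1 hr = 130.8667 mL
Volume remaining = 260 − 130.8667 = 129.1333 mL
Drug remaining = 129.1333 mL × 69.23077 mcg/mL = 8940 mcg = 8.94 mg

8.9 mg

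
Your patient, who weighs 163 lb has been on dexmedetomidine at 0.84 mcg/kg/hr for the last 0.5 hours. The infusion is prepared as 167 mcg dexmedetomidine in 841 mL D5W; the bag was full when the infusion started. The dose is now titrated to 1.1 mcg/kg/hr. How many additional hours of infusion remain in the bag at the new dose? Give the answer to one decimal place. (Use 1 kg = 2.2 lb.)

1.7 hours

Initial rate:
Weight = 163 lb ÷ 2.2 lb/kg = 74.09091 kg
Dose = 0.84 mcg/kg/hr × 74.09091 kg = 62.23636 mcg/hr
Concentration = 167 mcg ÷ 841 mL = 0.1985731 mcg/mL
Rate = 62.23636 mcg/hr ÷ 0.1985731 mcg/mL = 313.4179 mL/hr
Volume infused so far = 313.4179 mL/hr × 0.5 hr = 156.7089 mL
Volume remaining = 841 − 156.7089 = 684.2911 mL
New rate:
Dose = 1.1 mcg/kg/hr × 74.09091 kg = 81.5 mcg/hr
Rate = 81.5 mcg/hr ÷ 0.1985731 mcg/mL = 410.4281 mL/hr
Time remaining = 684.2911 mL ÷ 410.4281 mL/hr = 1.667262 hr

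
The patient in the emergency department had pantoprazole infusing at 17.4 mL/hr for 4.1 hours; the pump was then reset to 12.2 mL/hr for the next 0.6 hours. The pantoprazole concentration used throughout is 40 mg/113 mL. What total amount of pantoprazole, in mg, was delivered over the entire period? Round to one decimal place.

27.8 mg

Concentration = 40 mg ÷ 113 mL = 0.3539823 mg/mL
Stage 1: 17.4 mL/hr × 4.1 hr = 71.34 mL → 71.34 mL × 0.3539823 mg/mL = 25.2531 mg
Stage 2: 12.2 mL/hr × 0.6 hr = 7.32 mL → 7.32 mL × 0.3539823 mg/mL = 2.59115 mg
Total = 25.2531 + 2.59115 = 27.84425 mg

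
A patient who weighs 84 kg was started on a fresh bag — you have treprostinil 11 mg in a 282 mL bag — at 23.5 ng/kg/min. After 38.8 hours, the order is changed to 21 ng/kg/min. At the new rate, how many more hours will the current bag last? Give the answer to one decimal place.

Initial rate:
Dose = 23.5 ng/kg/min × 84 kg = 1974 ng/min
1974 ng/min × 60 min/hr = 118440 ng/hr
Concentration = 11 mg ÷ 282 mL = 0.03900709 mg/mL = 39007.09 ng/mL
Rate = 118440 ng/hr ÷ 39007.09 ng/mL = 3.036371 mL/hr
Volume infused so far = 3.036371 mL/hr × 38.8 hr = 117.8112 mL
Volume remaining = 282 − 117.8112 = 164.1888 mL
New rate:
Dose = 21 ng/kg/min × 84 kg = 1764 ng/min
1764 ng/min × 60 min/hr = 105840 ng/hr
Rate = 105840 ng/hr ÷ 39007.09 ng/mL = 2.713353 mL/hr
Time remaining = 164.1888 mL ÷ 2.713353 mL/hr = 60.51141 hr

60.5 hours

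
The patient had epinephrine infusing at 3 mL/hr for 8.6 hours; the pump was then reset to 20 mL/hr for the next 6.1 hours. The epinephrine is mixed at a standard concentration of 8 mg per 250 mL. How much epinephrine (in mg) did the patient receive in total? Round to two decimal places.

Concentration = 8 mg ÷ 250 mL = 0.032 mg/mL
Stage 1: 3 mL/hr × 8.6 hr = 25.8 mL → 25.8 mL × 0.032 mg/mL = 0.8256 mg
Stage 2: 20 mL/hr × 6.1 hr = 122 mL → 122 mL × 0.032 mg/mL = 3.904 mg
Total = 0.8256 + 3.904 = 4.7296 mg

4.73 mg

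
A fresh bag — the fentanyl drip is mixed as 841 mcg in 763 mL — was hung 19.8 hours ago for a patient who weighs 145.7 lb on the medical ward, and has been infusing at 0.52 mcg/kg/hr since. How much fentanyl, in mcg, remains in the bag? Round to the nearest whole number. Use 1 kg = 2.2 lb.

Weight = 145.7 lb ÷ 2.2 lb/kg = 66.22727 kg
Dose = 0.52 mcg/kg/hr × 66.22727 kg = 34.43818 mcg/hr
Concentration = 841 mcg ÷ 763 mL = 1.102228 mcg/mL
Rate = 34.43818 mcg/hr ÷ 1.102228 mcg/mL = 31.24415 mL/hr
Volume infused = 31.24415 mL/hr × 19.8 hr = 618.6342 mL
Volume remaining = 763 − 618.6342 = 144.3658 mL
Drug remaining = 144.3658 mL × 1.102228 mcg/mL = 159.124 mcg

159 mcg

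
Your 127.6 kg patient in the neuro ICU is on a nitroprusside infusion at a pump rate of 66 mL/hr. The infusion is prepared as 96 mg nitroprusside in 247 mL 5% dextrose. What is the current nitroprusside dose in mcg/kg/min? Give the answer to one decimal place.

Concentration = 96 mg ÷ 247 mL = 0.388664 mg/mL = 388.664 mcg/mL
Drug rate = 66 mL/hr × 388.664 mcg/mL = 25651.82 mcg/hr
25651.82 mcg/hr ÷ 60 min/hr = 427.5304 mcg/min
427.5304 mcg/min ÷ 127.6 kg = 3.350551 mcg/kg/min

3.4 mcg/kg/min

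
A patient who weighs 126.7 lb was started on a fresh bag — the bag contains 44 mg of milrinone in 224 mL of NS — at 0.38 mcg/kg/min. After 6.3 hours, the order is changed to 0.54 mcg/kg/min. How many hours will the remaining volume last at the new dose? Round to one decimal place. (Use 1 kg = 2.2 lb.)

Initial rate:
Weight = 126.7 lb ÷ 2.2 lb/kg = 57.59091 kg
Dose = 0.38 mcg/kg/min × 57.59091 kg = 21.88455 mcg/min
21.88455 mcg/min × 60 min/hr = 1313.073 mcg/hr
Concentration = 44 mg ÷ 224 mL = 0.1964286 mg/mL = 196.4286 mcg/mL
Rate = 1313.073 mcg/hr ÷ 196.4286 mcg/mL = 6.684734 mL/hr
Volume infused so far = 6.684734 mL/hr × 6.3 hr = 42.11382 mL
Volume remaining = 224 − 42.11382 = 181.8862 mL
New rate:
Dose = 0.54 mcg/kg/min × 57.59091 kg = 31.09909 mcg/min
31.09909 mcg/min × 60 min/hr = 1865.945 mcg/hr
Rate = 1865.945 mcg/hr ÷ 196.4286 mcg/mL = 9.499359 mL/hr
Time remaining = 181.8862 mL ÷ 9.499359 mL/hr = 19.14721 hr

19.1 hours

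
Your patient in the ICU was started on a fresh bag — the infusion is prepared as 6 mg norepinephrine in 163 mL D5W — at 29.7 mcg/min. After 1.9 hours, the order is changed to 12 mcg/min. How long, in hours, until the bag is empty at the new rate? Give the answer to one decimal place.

Initial rate:
29.7 mcg/min × 60 min/hr = 1782 mcg/hr
Concentration = 6 mg ÷ 163 mL = 0.03680982 mg/mL = 36.80982 mcg/mL
Rate = 1782 mcg/hr ÷ 36.80982 mcg/mL = 48.411 mL/hr
Volume infused so far = 48.411 mL/hr × 1.9 hr = 91.9809 mL
Volume remaining = 163 − 91.9809 = 71.0191 mL
New rate:
12 mcg/min × 60 min/hr = 720 mcg/hr
Rate = 720 mcg/hr ÷ 36.80982 mcg/mL = 19.56 mL/hr
Time remaining = 71.0191 mL ÷ 19.56 mL/hr = 3.630833 hr

3.6 hours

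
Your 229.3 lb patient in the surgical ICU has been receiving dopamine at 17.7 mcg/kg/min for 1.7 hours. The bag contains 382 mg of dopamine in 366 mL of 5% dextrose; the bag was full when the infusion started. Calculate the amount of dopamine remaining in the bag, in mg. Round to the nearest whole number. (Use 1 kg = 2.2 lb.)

Weight = 229.3 lb ÷ 2.2 lb/kg = 104.2273 kg
Dose = 17.7 mcg/kg/min × 104.2273 kg = 1844.823 mcg/min
1844.823 mcg/min × 60 min/hr = 110689.4 mcg/hr
Concentration = 382 mg ÷ 366 mL = 1.043716 mg/mL = 1043.716 mcg/mL
Rate = 110689.4 mcg/hr ÷ 1043.716 mcg/mL = 106.0532 mL/hr
Volume infused = 106.0532 mL/hr × 1.7 hr = 180.2904 mL
Volume remaining = 366 − 180.2904 = 185.7096 mL
Drug remaining = 185.7096 mL × 1043.716 mcg/mL = 193828.1 mcg = 193.8281 mg

194 mg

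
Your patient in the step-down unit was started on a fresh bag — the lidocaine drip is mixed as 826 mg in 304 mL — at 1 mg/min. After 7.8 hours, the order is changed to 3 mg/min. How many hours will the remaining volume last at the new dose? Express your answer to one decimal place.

Initial rate:
1 mg/min × 60 min/hr = 60 mg/hr
Concentration = 826 mg ÷ 304 mL = 2.717105 mg/mL
Rate = 60 mg/hr ÷ 2.717105 mg/mL = 22.08232 mL/hr
Volume infused so far = 22.08232 mL/hr × 7.8 hr = 172.2421 mL
Volume remaining = 304 − 172.2421 = 131.7579 mL
New rate:
3 mg/min × 60 min/hr = 180 mg/hr
Rate = 180 mg/hr ÷ 2.717105 mg/mL = 66.24697 mL/hr
Time remaining = 131.7579 mL ÷ 66.24697 mL/hr = 1.988889 hr

2.0 hours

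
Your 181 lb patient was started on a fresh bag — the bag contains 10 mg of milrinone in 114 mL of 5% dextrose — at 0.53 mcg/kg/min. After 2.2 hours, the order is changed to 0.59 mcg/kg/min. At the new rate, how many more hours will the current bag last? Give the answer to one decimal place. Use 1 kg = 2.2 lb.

1.5 hours

Initial rate:
Weight = 181 lb ÷ 2.2 lb/kg = 82.27273 kg
Dose = 0.53 mcg/kg/min × 82.27273 kg = 43.60455 mcg/min
43.60455 mcg/min × 60 min/hr = 2616.273 mcg/hr
Concentration = 10 mg ÷ 114 mL = 0.0877193 mg/mL = 87.7193 mcg/mL
Rate = 2616.273 mcg/hr ÷ 87.7193 mcg/mL = 29.82551 mL/hr
Volume infused so far = 29.82551 mL/hr × 2.2 hr = 65.61612 mL
Volume remaining = 114 − 65.61612 = 48.38388 mL
New rate:
Dose = 0.59 mcg/kg/min × 82.27273 kg = 48.54091 mcg/min
48.54091 mcg/min × 60 min/hr = 2912.455 mcg/hr
Rate = 2912.455 mcg/hr ÷ 87.7193 mcg/mL = 33.20198 mL/hr
Time remaining = 48.38388 mL ÷ 33.20198 mL/hr = 1.457259 hr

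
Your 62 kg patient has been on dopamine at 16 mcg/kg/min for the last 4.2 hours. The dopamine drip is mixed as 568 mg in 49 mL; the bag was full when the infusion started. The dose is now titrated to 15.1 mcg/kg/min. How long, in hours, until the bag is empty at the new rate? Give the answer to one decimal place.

Initial rate:
Dose = 16 mcg/kg/min × 62 kg = 992 mcg/min
992 mcg/min × 60 min/hr = 59520 mcg/hr
Concentration = 568 mg ÷ 49 mL = 11.59184 mg/mL = 11591.84 mcg/mL
Rate = 59520 mcg/hr ÷ 11591.84 mcg/mL = 5.134648 mL/hr
Volume infused so far = 5.134648 mL/hr × 4.2 hr = 21.56552 mL
Volume remaining = 49 − 21.56552 = 27.43448 mL
New rate:
Dose = 15.1 mcg/kg/min × 62 kg = 936.2 mcg/min
936.2 mcg/min × 60 min/hr = 56172 mcg/hr
Rate = 56172 mcg/hr ÷ 11591.84 mcg/mL = 4.845824 mL/hr
Time remaining = 27.43448 mL ÷ 4.845824 mL/hr = 5.661468 hr

5.7 hours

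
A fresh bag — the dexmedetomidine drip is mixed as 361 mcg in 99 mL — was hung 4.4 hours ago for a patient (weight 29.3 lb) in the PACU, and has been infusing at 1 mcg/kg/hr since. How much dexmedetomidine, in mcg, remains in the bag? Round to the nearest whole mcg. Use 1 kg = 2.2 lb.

302 mcg

Weight = 29.3 lb ÷ 2.2 lb/kg = 13.31818 kg
Dose = 1 mcg/kg/hr × 13.31818 kg = 13.31818 mcg/hr
Concentration = 361 mcg ÷ 99 mL = 3.646465 mcg/mL
Rate = 13.31818 mcg/hr ÷ 3.646465 mcg/mL = 3.652355 mL/hr
Volume infused = 3.652355 mL/hr × 4.4 hr = 16.07036 mL
Volume remaining = 99 − 16.07036 = 82.92964 mL
Drug remaining = 82.92964 mL × 3.646465 mcg/mL = 302.4 mcg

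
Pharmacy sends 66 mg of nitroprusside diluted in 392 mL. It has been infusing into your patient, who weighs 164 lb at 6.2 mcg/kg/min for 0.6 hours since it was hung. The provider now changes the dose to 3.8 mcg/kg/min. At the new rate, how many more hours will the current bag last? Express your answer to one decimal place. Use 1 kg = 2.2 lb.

Initial rate:
Weight = 164 lb ÷ 2.2 lb/kg = 74.54545 kg
Dose = 6.2 mcg/kg/min × 74.54545 kg = 462.1818 mcg/min
462.1818 mcg/min × 60 min/hr = 27730.91 mcg/hr
Concentration = 66 mg ÷ 392 mL = 0.1683673 mg/mL = 168.3673 mcg/mL
Rate = 27730.91 mcg/hr ÷ 168.3673 mcg/mL = 164.7048 mL/hr
Volume infused so far = 164.7048 mL/hr × 0.6 hr = 98.82288 mL
Volume remaining = 392 − 98.82288 = 293.1771 mL
New rate:
Dose = 3.8 mcg/kg/min × 74.54545 kg = 283.2727 mcg/min
283.2727 mcg/min × 60 min/hr = 16996.36 mcg/hr
Rate = 16996.36 mcg/hr ÷ 168.3673 mcg/mL = 100.9481 mL/hr
Time remaining = 293.1771 mL ÷ 100.9481 mL/hr = 2.904236 hr

2.9 hours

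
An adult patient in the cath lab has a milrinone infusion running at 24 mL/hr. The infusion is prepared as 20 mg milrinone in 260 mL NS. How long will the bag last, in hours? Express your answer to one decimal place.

Duration = 260 mL ÷ 24 mL/hr = 10.83333 hr

10.8 hours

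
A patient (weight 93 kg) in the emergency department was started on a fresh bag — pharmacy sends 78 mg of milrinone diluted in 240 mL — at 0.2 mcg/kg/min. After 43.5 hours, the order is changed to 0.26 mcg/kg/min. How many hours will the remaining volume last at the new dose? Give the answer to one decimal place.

Initial rate:
Dose = 0.2 mcg/kg/min × 93 kg = 18.6 mcg/min
18.6 mcg/min × 60 min/hr = 1116 mcg/hr
Concentration = 78 mg ÷ 240 mL = 0.325 mg/mL = 325 mcg/mL
Rate = 1116 mcg/hr ÷ 325 mcg/mL = 3.433846 mL/hr
Volume infused so far = 3.433846 mL/hr × 43.5 hr = 149.3723 mL
Volume remaining = 240 − 149.3723 = 90.62769 mL
New rate:
Dose = 0.26 mcg/kg/min × 93 kg = 24.18 mcg/min
24.18 mcg/min × 60 min/hr = 1450.8 mcg/hr
Rate = 1450.8 mcg/hr ÷ 325 mcg/mL = 4.464 mL/hr
Time remaining = 90.62769 mL ÷ 4.464 mL/hr = 20.3019 hr

20.3 hours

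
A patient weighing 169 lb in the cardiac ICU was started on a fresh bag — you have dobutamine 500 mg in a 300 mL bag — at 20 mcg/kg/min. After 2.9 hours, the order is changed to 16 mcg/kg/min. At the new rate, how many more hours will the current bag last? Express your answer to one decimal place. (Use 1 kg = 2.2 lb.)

3.2 hours

Initial rate:
Weight = 169 lb ÷ 2.2 lb/kg = 76.81818 kg
Dose = 20 mcg/kg/min × 76.81818 kg = 1536.364 mcg/min
1536.364 mcg/min × 60 min/hr = 92181.82 mcg/hr
Concentration = 500 mg ÷ 300 mL = 1.666667 mg/mL = 1666.667 mcg/mL
Rate = 92181.82 mcg/hr ÷ 1666.667 mcg/mL = 55.30909 mL/hr
Volume infused so far = 55.30909 mL/hr × 2.9 hr = 160.3964 mL
Volume remaining = 300 − 160.3964 = 139.6036 mL
New rate:
Dose = 16 mcg/kg/min × 76.81818 kg = 1229.091 mcg/min
1229.091 mcg/min × 60 min/hr = 73745.45 mcg/hr
Rate = 73745.45 mcg/hr ÷ 1666.667 mcg/mL = 44.24727 mL/hr
Time remaining = 139.6036 mL ÷ 44.24727 mL/hr = 3.155079 hr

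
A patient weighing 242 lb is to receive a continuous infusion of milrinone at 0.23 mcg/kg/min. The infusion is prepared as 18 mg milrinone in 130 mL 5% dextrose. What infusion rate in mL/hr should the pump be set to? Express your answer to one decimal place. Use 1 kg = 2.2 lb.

Weight = 242 lb ÷ 2.2 lb/kg = 110 kg
Dose = 0.23 mcg/kg/min × 110 kg = 25.3 mcg/min
25.3 mcg/min × 60 min/hr = 1518 mcg/hr
Concentration = 18 mg ÷ 130 mL = 0.1384615 mg/mL = 138.4615 mcg/mL
Rate = 1518 mcg/hr ÷ 138.4615 mcg/mL = 10.96333 mL/hr

11.0 mL/hr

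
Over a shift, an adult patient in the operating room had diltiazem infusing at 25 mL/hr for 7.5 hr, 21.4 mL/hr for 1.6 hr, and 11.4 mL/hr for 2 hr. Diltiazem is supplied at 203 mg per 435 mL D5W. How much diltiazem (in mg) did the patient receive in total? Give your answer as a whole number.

114 mg

Concentration = 203 mg ÷ 435 mL = 0.4666667 mg/mL
Stage 1: 25 mL/hr × 7.5 hr = 187.5 mL → 187.5 mL × 0.4666667 mg/mL = 87.5 mg
Stage 2: 21.4 mL/hr × 1.6 hr = 34.24 mL → 34.24 mL × 0.4666667 mg/mL = 15.97867 mg
Stage 3: 11.4 mL/hr × 2 hr = 22.8 mL → 22.8 mL × 0.4666667 mg/mL = 10.64 mg
Total = 87.5 + 15.97867 + 10.64 = 114.1187 mg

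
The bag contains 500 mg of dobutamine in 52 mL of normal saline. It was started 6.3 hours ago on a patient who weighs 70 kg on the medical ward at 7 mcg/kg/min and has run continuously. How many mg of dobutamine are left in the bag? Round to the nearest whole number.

Dose = 7 mcg/kg/min × 70 kg = 490 mcg/min
490 mcg/min × 60 min/hr = 29400 mcg/hr
Concentration = 500 mg ÷ 52 mL = 9.615385 mg/mL = 9615.385 mcg/mL
Rate = 29400 mcg/hr ÷ 9615.385 mcg/mL = 3.0576 mL/hr
Volume infused = 3.0576 mL/hr × 6.3 hr = 19.26288 mL
Volume remaining = 52 − 19.26288 = 32.73712 mL
Drug remaining = 32.73712 mL × 9615.385 mcg/mL = 314780 mcg = 314.78 mg

315 mg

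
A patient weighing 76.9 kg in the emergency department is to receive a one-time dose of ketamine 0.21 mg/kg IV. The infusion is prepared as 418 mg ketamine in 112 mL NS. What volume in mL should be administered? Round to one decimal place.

Dose = 0.21 mg/kg × 76.9 kg = 16.149 mg
Concentration = 418 mg ÷ 112 mL = 3.732143 mg/mL
Volume = 16.149 mg ÷ 3.732143 mg/mL = 4.327005 mL

4.3 mL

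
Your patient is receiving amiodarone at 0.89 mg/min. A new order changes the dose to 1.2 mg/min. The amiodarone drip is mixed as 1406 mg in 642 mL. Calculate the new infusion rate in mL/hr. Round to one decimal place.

32.9 mL/hr

1.2 mg/min × 60 min/hr = 72 mg/hr
Concentration = 1406 mg ÷ 642 mL = 2.190031 mg/mL
Rate = 72 mg/hr ÷ 2.190031 mg/mL = 32.87624 mL/hr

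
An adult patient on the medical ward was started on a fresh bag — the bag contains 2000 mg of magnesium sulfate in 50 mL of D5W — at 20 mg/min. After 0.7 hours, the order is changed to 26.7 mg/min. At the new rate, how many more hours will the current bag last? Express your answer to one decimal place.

Initial rate:
20 mg/min × 60 min/hr = 1200 mg/hr
Concentration = 2000 mg ÷ 50 mL = 40 mg/mL
Rate = 1200 mg/hr ÷ 40 mg/mL = 30 mL/hr
Volume infused so far = 30 mL/hr × 0.7 hr = 21 mL
Volume remaining = 50 − 21 = 29 mL
New rate:
26.7 mg/min × 60 min/hr = 1602 mg/hr
Rate = 1602 mg/hr ÷ 40 mg/mL = 40.05 mL/hr
Time remaining = 29 mL ÷ 40.05 mL/hr = 0.7240949 hr

0.7 hours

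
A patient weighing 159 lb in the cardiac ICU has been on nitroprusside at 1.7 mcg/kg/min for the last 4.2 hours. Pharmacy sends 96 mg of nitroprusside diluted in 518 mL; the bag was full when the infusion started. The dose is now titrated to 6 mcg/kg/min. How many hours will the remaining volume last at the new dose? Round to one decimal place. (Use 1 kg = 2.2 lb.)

Initial rate:
Weight = 159 lb ÷ 2.2 lb/kg = 72.27273 kg
Dose = 1.7 mcg/kg/min × 72.27273 kg = 122.8636 mcg/min
122.8636 mcg/min × 60 min/hr = 7371.818 mcg/hr
Concentration = 96 mg ÷ 518 mL = 0.1853282 mg/mL = 185.3282 mcg/mL
Rate = 7371.818 mcg/hr ÷ 185.3282 mcg/mL = 39.7771 mL/hr
Volume infused so far = 39.7771 mL/hr × 4.2 hr = 167.0638 mL
Volume remaining = 518 − 167.0638 = 350.9362 mL
New rate:
Dose = 6 mcg/kg/min × 72.27273 kg = 433.6364 mcg/min
433.6364 mcg/min × 60 min/hr = 26018.18 mcg/hr
Rate = 26018.18 mcg/hr ÷ 185.3282 mcg/mL = 140.3898 mL/hr
Time remaining = 350.9362 mL ÷ 140.3898 mL/hr = 2.499727 hr

2.5 hours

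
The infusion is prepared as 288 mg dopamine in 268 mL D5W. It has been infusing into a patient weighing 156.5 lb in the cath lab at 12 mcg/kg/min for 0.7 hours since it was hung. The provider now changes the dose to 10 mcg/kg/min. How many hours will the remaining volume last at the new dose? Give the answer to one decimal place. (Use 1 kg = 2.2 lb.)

Initial rate:
Weight = 156.5 lb ÷ 2.2 lb/kg = 71.13636 kg
Dose = 12 mcg/kg/min × 71.13636 kg = 853.6364 mcg/min
853.6364 mcg/min × 60 min/hr = 51218.18 mcg/hr
Concentration = 288 mg ÷ 268 mL = 1.074627 mg/mL = 1074.627 mcg/mL
Rate = 51218.18 mcg/hr ÷ 1074.627 mcg/mL = 47.66136 mL/hr
Volume infused so far = 47.66136 mL/hr × 0.7 hr = 33.36295 mL
Volume remaining = 268 − 33.36295 = 234.637 mL
New rate:
Dose = 10 mcg/kg/min × 71.13636 kg = 711.3636 mcg/min
711.3636 mcg/min × 60 min/hr = 42681.82 mcg/hr
Rate = 42681.82 mcg/hr ÷ 1074.627 mcg/mL = 39.7178 mL/hr
Time remaining = 234.637 mL ÷ 39.7178 mL/hr = 5.907604 hr

5.9 hours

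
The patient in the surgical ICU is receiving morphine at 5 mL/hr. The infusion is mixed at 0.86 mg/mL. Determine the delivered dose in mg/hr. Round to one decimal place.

4.3 mg/hr

Drug rate = 5 mL/hr × 0.86 mg/mL = 4.3 mg/hr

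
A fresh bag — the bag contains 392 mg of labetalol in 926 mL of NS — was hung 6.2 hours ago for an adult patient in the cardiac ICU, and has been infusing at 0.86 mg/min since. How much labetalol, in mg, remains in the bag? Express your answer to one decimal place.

0.86 mg/min × 60 min/hr = 51.6 mg/hr
Concentration = 392 mg ÷ 926 mL = 0.4233261 mg/mL
Rate = 51.6 mg/hr ÷ 0.4233261 mg/mL = 121.8918 mL/hr
Volume infused = 121.8918 mL/hr × 6.2 hr = 755.7294 mL
Volume remaining = 926 − 755.7294 = 170.2706 mL
Drug remaining = 170.2706 mL × 0.4233261 mg/mL = 72.08 mg

72.1 mg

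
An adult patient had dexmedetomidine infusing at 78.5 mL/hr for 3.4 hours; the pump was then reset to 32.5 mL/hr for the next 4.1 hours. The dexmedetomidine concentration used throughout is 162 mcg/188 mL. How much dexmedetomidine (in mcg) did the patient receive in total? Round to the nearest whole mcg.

345 mcg

Concentration = 162 mcg ÷ 188 mL = 0.8617021 mcg/mL
Stage 1: 78.5 mL/hr × 3.4 hr = 266.9 mL → 266.9 mL × 0.8617021 mcg/mL = 229.9883 mcg
Stage 2: 32.5 mL/hr × 4.1 hr = 133.25 mL → 133.25 mL × 0.8617021 mcg/mL = 114.8218 mcg
Total = 229.9883 + 114.8218 = 344.8101 mcg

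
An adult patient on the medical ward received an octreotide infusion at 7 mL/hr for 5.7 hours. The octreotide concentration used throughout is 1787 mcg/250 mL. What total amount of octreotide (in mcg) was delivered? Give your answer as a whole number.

285 mcg

Concentration = 1787 mcg ÷ 250 mL = 7.148 mcg/mL
Drug rate = 7 mL/hr × 7.148 mcg/mL = 50.036 mcg/hr
Total = 50.036 mcg/hr × 5.7 hr = 285.2052 mcg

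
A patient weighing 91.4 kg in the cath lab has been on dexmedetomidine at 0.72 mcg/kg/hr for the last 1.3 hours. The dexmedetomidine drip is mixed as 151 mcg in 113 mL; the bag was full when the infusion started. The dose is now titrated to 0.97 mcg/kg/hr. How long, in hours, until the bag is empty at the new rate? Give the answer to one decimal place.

Initial rate:
Dose = 0.72 mcg/kg/hr × 91.4 kg = 65.808 mcg/hr
Concentration = 151 mcg ÷ 113 mL = 1.336283 mcg/mL
Rate = 65.808 mcg/hr ÷ 1.336283 mcg/mL = 49.24705 mL/hr
Volume infused so far = 49.24705 mL/hr × 1.3 hr = 64.02116 mL
Volume remaining = 113 − 64.02116 = 48.97884 mL
New rate:
Dose = 0.97 mcg/kg/hr × 91.4 kg = 88.658 mcg/hr
Rate = 88.658 mcg/hr ÷ 1.336283 mcg/mL = 66.34672 mL/hr
Time remaining = 48.97884 mL ÷ 66.34672 mL/hr = 0.7382255 hr

0.7 hours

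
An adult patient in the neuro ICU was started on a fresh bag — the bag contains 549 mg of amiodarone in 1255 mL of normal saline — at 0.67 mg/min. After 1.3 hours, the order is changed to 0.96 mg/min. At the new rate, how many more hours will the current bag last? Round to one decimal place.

Initial rate:
0.67 mg/min × 60 min/hr = 40.2 mg/hr
Concentration = 549 mg ÷ 1255 mL = 0.4374502 mg/mL
Rate = 40.2 mg/hr ÷ 0.4374502 mg/mL = 91.89617 mL/hr
Volume infused so far = 91.89617 mL/hr × 1.3 hr = 119.465 mL
Volume remaining = 1255 − 119.465 = 1135.535 mL
New rate:
0.96 mg/min × 60 min/hr = 57.6 mg/hr
Rate = 57.6 mg/hr ÷ 0.4374502 mg/mL = 131.6721 mL/hr
Time remaining = 1135.535 mL ÷ 131.6721 mL/hr = 8.623958 hr

8.6 hours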